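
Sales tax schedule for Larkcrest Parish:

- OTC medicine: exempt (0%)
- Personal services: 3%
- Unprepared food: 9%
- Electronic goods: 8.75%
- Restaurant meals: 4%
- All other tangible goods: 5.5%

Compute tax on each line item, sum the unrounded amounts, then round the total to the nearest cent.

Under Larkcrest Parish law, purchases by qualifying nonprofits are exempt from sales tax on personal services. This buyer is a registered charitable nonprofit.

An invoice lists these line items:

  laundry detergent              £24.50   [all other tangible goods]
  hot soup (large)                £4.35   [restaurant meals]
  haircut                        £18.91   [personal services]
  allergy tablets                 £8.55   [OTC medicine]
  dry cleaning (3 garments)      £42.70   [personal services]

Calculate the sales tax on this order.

£1.52

Laundry detergent £24.50: all other tangible goods → 5.5% → £1.3475
Hot soup (large) £4.35: restaurant meals → 4% → £0.174
Haircut £18.91: personal services, buyer-exempt → 0% → £0.00
Allergy tablets £8.55: OTC medicine → 0% → £0.00
Dry cleaning (3 garments) £42.70: personal services, buyer-exempt → 0% → £0.00
Unrounded tax sum = £1.5215 → £1.52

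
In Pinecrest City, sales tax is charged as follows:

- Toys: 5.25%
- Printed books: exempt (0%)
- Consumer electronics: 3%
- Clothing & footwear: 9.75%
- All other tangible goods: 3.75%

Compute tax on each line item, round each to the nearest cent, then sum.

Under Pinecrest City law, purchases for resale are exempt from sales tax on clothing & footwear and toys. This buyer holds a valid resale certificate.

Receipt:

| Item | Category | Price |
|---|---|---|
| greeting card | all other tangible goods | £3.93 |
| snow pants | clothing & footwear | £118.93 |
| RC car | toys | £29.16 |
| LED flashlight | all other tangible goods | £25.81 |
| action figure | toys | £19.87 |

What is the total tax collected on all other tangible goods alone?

Greeting card £3.93: all other tangible goods → 3.75% → £0.15
LED flashlight £25.81: all other tangible goods → 3.75% → £0.97
Tax on all other tangible goods = £0.15 + £0.97 = £1.12

£1.12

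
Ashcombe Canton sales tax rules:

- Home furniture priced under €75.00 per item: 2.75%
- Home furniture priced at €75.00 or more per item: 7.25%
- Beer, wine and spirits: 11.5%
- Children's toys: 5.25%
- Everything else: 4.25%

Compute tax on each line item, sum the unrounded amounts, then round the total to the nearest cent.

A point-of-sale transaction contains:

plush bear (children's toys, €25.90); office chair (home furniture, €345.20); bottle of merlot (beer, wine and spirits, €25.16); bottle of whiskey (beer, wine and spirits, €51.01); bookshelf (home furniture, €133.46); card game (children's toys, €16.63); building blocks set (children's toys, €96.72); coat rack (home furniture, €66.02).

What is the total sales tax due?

€52.59

Plush bear €25.90: children's toys → 5.25% → €1.35975
Office chair €345.20: home furniture, €75.00 or more → 7.25% → €25.027
Bottle of merlot €25.16: beer, wine and spirits → 11.5% → €2.8934
Bottle of whiskey €51.01: beer, wine and spirits → 11.5% → €5.86615
Bookshelf €133.46: home furniture, €75.00 or more → 7.25% → €9.67585
Card game €16.63: children's toys → 5.25% → €0.873075
Building blocks set €96.72: children's toys → 5.25% → €5.0778
Coat rack €66.02: home furniture, under €75.00 → 2.75% → €1.81555
Unrounded tax sum = €52.588575 → €52.59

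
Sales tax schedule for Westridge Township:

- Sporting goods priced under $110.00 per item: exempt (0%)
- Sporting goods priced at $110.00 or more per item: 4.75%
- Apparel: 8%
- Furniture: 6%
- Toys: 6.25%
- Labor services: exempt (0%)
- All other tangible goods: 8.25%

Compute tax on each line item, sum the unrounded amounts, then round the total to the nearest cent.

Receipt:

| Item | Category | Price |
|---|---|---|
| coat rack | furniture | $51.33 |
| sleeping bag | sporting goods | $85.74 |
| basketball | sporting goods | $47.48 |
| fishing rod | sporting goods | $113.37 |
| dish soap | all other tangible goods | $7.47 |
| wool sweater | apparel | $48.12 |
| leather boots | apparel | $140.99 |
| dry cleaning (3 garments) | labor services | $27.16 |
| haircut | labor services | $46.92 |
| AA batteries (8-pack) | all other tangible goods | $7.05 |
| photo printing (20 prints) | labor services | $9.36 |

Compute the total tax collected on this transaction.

$24.79

Coat rack $51.33: furniture → 6% → $3.0798
Sleeping bag $85.74: sporting goods, under $110.00 → 0% → $0.00
Basketball $47.48: sporting goods, under $110.00 → 0% → $0.00
Fishing rod $113.37: sporting goods, $110.00 or more → 4.75% → $5.385075
Dish soap $7.47: all other tangible goods → 8.25% → $0.616275
Wool sweater $48.12: apparel → 8% → $3.8496
Leather boots $140.99: apparel → 8% → $11.2792
Dry cleaning (3 garments) $27.16: labor services → 0% → $0.00
Haircut $46.92: labor services → 0% → $0.00
AA batteries (8-pack) $7.05: all other tangible goods → 8.25% → $0.581625
Photo printing (20 prints) $9.36: labor services → 0% → $0.00
Unrounded tax sum = $24.791575 → $24.79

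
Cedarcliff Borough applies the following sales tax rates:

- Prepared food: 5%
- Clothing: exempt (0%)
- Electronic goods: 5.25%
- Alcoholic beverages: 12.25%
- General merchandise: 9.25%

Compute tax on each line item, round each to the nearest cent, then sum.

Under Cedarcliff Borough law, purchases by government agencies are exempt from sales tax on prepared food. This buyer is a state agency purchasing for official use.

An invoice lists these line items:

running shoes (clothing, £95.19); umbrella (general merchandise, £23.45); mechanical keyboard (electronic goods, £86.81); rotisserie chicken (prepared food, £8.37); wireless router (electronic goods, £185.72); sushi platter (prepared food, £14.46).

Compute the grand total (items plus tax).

Running shoes £95.19: clothing → 0% → £0.00
Umbrella £23.45: general merchandise → 9.25% → £2.17
Mechanical keyboard £86.81: electronic goods → 5.25% → £4.56
Rotisserie chicken £8.37: prepared food, buyer-exempt → 0% → £0.00
Wireless router £185.72: electronic goods → 5.25% → £9.75
Sushi platter £14.46: prepared food, buyer-exempt → 0% → £0.00
Subtotal = £414.00; tax = £16.48; total due = £430.48

£430.48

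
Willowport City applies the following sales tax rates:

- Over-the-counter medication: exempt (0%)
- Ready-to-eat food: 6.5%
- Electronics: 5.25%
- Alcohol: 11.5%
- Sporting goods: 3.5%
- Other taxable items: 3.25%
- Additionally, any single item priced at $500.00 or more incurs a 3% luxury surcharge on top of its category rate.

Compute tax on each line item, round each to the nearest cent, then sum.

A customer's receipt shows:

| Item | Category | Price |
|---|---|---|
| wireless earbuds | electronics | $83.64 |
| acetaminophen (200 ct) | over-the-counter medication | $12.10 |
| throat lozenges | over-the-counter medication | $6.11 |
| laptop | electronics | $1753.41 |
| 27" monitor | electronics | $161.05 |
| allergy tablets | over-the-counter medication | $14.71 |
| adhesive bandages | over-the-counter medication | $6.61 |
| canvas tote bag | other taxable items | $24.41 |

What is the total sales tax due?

Wireless earbuds $83.64: electronics → 5.25% → $4.39
Acetaminophen (200 ct) $12.10: over-the-counter medication → 0% → $0.00
Throat lozenges $6.11: over-the-counter medication → 0% → $0.00
Laptop $1753.41: electronics → 5.25% + 3% surcharge = 8.25% → $144.66
27" monitor $161.05: electronics → 5.25% → $8.46
Allergy tablets $14.71: over-the-counter medication → 0% → $0.00
Adhesive bandages $6.61: over-the-counter medication → 0% → $0.00
Canvas tote bag $24.41: other taxable items → 3.25% → $0.79
Total tax = $4.39 + $144.66 + $8.46 + $0.79 = $158.30

$158.30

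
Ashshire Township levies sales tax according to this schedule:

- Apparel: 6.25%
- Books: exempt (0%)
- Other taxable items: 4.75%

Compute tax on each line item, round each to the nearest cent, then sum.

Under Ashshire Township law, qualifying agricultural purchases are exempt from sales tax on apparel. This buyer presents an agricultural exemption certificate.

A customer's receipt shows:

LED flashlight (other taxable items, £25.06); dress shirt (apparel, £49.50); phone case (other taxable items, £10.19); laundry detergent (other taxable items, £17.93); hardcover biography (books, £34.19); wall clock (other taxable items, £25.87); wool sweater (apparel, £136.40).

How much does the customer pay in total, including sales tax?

LED flashlight £25.06: other taxable items → 4.75% → £1.19
Dress shirt £49.50: apparel, buyer-exempt → 0% → £0.00
Phone case £10.19: other taxable items → 4.75% → £0.48
Laundry detergent £17.93: other taxable items → 4.75% → £0.85
Hardcover biography £34.19: books → 0% → £0.00
Wall clock £25.87: other taxable items → 4.75% → £1.23
Wool sweater £136.40: apparel, buyer-exempt → 0% → £0.00
Subtotal = £299.14; tax = £3.75; total due = £302.89

£302.89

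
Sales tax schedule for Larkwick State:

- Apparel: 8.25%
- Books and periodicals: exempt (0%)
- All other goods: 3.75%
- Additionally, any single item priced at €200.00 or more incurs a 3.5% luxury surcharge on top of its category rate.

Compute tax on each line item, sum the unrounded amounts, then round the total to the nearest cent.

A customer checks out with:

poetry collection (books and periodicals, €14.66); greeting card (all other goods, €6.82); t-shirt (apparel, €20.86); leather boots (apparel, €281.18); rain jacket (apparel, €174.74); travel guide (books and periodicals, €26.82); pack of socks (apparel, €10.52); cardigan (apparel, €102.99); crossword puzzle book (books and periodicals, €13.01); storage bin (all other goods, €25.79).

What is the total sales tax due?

Poetry collection €14.66: books and periodicals → 0% → €0.00
Greeting card €6.82: all other goods → 3.75% → €0.25575
T-shirt €20.86: apparel → 8.25% → €1.72095
Leather boots €281.18: apparel → 8.25% + 3.5% surcharge = 11.75% → €33.03865
Rain jacket €174.74: apparel → 8.25% → €14.41605
Travel guide €26.82: books and periodicals → 0% → €0.00
Pack of socks €10.52: apparel → 8.25% → €0.8679
Cardigan €102.99: apparel → 8.25% → €8.496675
Crossword puzzle book €13.01: books and periodicals → 0% → €0.00
Storage bin €25.79: all other goods → 3.75% → €0.967125
Unrounded tax sum = €59.7631 → €59.76

€59.76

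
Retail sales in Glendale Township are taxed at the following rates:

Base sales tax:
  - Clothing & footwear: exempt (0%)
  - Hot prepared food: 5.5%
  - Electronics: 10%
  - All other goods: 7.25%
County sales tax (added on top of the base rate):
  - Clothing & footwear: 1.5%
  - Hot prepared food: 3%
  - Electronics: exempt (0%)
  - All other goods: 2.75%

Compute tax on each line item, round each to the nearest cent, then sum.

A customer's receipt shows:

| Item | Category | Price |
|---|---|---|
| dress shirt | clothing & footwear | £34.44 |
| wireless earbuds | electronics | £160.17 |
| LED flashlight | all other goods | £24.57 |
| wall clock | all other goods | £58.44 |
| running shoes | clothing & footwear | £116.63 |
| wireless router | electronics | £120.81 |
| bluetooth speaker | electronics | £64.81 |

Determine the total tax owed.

Dress shirt £34.44: clothing & footwear → 0% + 1.5% county = 1.5% → £0.52
Wireless earbuds £160.17: electronics → 10% + 0% county = 10% → £16.02
LED flashlight £24.57: all other goods → 7.25% + 2.75% county = 10% → £2.46
Wall clock £58.44: all other goods → 7.25% + 2.75% county = 10% → £5.84
Running shoes £116.63: clothing & footwear → 0% + 1.5% county = 1.5% → £1.75
Wireless router £120.81: electronics → 10% + 0% county = 10% → £12.08
Bluetooth speaker £64.81: electronics → 10% + 0% county = 10% → £6.48
Total tax = £0.52 + £16.02 + £2.46 + £5.84 + £1.75 + £12.08 + £6.48 = £45.15

£45.15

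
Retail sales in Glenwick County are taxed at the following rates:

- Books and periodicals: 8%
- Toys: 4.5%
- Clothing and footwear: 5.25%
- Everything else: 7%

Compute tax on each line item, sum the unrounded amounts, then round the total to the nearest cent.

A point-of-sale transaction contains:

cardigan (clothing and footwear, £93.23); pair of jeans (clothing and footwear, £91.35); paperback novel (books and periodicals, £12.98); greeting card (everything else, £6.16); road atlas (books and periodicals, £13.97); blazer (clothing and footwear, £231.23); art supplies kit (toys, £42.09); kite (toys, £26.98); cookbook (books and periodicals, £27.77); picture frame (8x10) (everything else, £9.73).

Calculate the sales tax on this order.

£30.43

Cardigan £93.23: clothing and footwear → 5.25% → £4.894575
Pair of jeans £91.35: clothing and footwear → 5.25% → £4.795875
Paperback novel £12.98: books and periodicals → 8% → £1.0384
Greeting card £6.16: everything else → 7% → £0.4312
Road atlas £13.97: books and periodicals → 8% → £1.1176
Blazer £231.23: clothing and footwear → 5.25% → £12.139575
Art supplies kit £42.09: toys → 4.5% → £1.89405
Kite £26.98: toys → 4.5% → £1.2141
Cookbook £27.77: books and periodicals → 8% → £2.2216
Picture frame (8x10) £9.73: everything else → 7% → £0.6811
Unrounded tax sum = £30.428075 → £30.43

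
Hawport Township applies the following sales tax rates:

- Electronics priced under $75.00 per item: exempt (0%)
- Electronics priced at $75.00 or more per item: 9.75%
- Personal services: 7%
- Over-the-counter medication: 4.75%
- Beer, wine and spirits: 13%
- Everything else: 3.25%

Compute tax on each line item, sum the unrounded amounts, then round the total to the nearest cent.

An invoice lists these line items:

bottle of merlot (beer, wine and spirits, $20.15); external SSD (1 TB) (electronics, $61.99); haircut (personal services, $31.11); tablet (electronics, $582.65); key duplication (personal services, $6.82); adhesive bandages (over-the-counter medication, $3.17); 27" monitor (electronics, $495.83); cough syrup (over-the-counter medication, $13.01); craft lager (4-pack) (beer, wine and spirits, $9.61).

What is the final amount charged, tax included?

$1336.78

Bottle of merlot $20.15: beer, wine and spirits → 13% → $2.6195
External SSD (1 TB) $61.99: electronics, under $75.00 → 0% → $0.00
Haircut $31.11: personal services → 7% → $2.1777
Tablet $582.65: electronics, $75.00 or more → 9.75% → $56.808375
Key duplication $6.82: personal services → 7% → $0.4774
Adhesive bandages $3.17: over-the-counter medication → 4.75% → $0.150575
27" monitor $495.83: electronics, $75.00 or more → 9.75% → $48.343425
Cough syrup $13.01: over-the-counter medication → 4.75% → $0.617975
Craft lager (4-pack) $9.61: beer, wine and spirits → 13% → $1.2493
Subtotal = $1224.34; unrounded tax = $112.44425 → $112.44; total due = $1336.78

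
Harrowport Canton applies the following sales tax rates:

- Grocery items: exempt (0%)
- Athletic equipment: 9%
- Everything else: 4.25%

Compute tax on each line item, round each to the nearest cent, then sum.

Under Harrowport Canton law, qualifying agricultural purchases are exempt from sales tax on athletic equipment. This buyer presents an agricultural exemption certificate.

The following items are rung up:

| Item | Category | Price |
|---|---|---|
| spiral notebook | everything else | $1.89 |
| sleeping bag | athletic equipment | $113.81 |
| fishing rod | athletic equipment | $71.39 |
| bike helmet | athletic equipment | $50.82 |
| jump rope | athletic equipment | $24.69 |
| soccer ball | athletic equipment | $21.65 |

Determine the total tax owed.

$0.08

Spiral notebook $1.89: everything else → 4.25% → $0.08
Sleeping bag $113.81: athletic equipment, buyer-exempt → 0% → $0.00
Fishing rod $71.39: athletic equipment, buyer-exempt → 0% → $0.00
Bike helmet $50.82: athletic equipment, buyer-exempt → 0% → $0.00
Jump rope $24.69: athletic equipment, buyer-exempt → 0% → $0.00
Soccer ball $21.65: athletic equipment, buyer-exempt → 0% → $0.00
Total tax = $0.08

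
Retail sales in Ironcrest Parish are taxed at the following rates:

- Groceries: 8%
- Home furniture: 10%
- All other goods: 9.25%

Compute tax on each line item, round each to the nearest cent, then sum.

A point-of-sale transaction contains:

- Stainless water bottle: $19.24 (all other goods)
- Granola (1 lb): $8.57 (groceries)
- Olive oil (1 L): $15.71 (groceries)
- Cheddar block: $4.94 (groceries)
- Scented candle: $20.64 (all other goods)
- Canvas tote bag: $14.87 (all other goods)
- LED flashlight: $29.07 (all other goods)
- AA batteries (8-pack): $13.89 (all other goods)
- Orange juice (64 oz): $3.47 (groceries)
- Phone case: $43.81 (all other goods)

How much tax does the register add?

$15.72

Stainless water bottle $19.24: all other goods → 9.25% → $1.78
Granola (1 lb) $8.57: groceries → 8% → $0.69
Olive oil (1 L) $15.71: groceries → 8% → $1.26
Cheddar block $4.94: groceries → 8% → $0.40
Scented candle $20.64: all other goods → 9.25% → $1.91
Canvas tote bag $14.87: all other goods → 9.25% → $1.38
LED flashlight $29.07: all other goods → 9.25% → $2.69
AA batteries (8-pack) $13.89: all other goods → 9.25% → $1.28
Orange juice (64 oz) $3.47: groceries → 8% → $0.28
Phone case $43.81: all other goods → 9.25% → $4.05
Total tax = $1.78 + $0.69 + $1.26 + $0.40 + $1.91 + $1.38 + $2.69 + $1.28 + $0.28 + $4.05 = $15.72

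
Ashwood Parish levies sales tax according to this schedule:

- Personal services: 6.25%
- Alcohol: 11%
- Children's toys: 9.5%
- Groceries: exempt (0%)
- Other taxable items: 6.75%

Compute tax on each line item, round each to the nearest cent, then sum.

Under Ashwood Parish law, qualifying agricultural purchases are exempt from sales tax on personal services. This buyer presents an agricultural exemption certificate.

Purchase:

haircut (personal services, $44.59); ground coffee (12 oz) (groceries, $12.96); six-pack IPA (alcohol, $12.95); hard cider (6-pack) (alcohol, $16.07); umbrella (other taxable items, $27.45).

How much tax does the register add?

Haircut $44.59: personal services, buyer-exempt → 0% → $0.00
Ground coffee (12 oz) $12.96: groceries → 0% → $0.00
Six-pack IPA $12.95: alcohol → 11% → $1.42
Hard cider (6-pack) $16.07: alcohol → 11% → $1.77
Umbrella $27.45: other taxable items → 6.75% → $1.85
Total tax = $1.42 + $1.77 + $1.85 = $5.04

$5.04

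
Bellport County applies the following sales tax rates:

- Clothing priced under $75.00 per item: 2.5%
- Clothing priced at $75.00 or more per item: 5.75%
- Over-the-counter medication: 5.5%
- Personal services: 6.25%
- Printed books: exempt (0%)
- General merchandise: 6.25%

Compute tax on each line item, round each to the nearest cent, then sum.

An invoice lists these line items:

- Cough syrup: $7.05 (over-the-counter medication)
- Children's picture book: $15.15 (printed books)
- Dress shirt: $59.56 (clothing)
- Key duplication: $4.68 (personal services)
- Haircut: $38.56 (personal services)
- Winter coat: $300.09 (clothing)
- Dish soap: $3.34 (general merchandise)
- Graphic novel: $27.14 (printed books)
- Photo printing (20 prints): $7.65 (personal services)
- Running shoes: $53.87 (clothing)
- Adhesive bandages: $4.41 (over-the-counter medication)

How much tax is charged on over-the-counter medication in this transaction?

Cough syrup $7.05: over-the-counter medication → 5.5% → $0.39
Adhesive bandages $4.41: over-the-counter medication → 5.5% → $0.24
Tax on over-the-counter medication = $0.39 + $0.24 = $0.63

$0.63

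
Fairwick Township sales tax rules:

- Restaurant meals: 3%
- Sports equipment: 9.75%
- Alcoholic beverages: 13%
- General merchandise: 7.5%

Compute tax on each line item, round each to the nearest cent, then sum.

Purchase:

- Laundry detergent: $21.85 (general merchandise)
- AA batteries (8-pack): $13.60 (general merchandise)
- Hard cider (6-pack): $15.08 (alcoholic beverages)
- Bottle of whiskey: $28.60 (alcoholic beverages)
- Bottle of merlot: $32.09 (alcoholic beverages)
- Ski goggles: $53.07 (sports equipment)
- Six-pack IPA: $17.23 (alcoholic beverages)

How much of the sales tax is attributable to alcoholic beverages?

$12.09

Hard cider (6-pack) $15.08: alcoholic beverages → 13% → $1.96
Bottle of whiskey $28.60: alcoholic beverages → 13% → $3.72
Bottle of merlot $32.09: alcoholic beverages → 13% → $4.17
Six-pack IPA $17.23: alcoholic beverages → 13% → $2.24
Tax on alcoholic beverages = $1.96 + $3.72 + $4.17 + $2.24 = $12.09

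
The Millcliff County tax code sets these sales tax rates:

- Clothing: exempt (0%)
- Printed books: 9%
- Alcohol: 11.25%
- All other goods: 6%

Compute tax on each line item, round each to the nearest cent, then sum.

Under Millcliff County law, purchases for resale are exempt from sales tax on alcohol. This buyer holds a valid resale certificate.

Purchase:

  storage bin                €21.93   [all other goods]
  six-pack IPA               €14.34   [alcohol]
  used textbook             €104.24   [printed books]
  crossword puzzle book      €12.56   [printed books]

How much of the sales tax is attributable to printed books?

€10.51

Used textbook €104.24: printed books → 9% → €9.38
Crossword puzzle book €12.56: printed books → 9% → €1.13
Tax on printed books = €9.38 + €1.13 = €10.51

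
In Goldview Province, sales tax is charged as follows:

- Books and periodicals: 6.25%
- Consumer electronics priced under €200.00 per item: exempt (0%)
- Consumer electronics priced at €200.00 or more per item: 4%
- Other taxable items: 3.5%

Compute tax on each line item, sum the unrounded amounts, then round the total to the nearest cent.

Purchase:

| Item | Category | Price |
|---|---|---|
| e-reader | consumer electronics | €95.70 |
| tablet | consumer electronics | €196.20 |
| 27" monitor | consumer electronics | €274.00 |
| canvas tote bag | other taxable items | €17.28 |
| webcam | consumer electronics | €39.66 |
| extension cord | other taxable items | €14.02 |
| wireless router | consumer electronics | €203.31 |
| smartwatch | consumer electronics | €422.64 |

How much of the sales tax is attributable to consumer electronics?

E-reader €95.70: consumer electronics, under €200.00 → 0% → €0.00
Tablet €196.20: consumer electronics, under €200.00 → 0% → €0.00
27" monitor €274.00: consumer electronics, €200.00 or more → 4% → €10.96
Webcam €39.66: consumer electronics, under €200.00 → 0% → €0.00
Wireless router €203.31: consumer electronics, €200.00 or more → 4% → €8.1324
Smartwatch €422.64: consumer electronics, €200.00 or more → 4% → €16.9056
Tax on consumer electronics: unrounded sum = €35.998 → €36.00

€36.00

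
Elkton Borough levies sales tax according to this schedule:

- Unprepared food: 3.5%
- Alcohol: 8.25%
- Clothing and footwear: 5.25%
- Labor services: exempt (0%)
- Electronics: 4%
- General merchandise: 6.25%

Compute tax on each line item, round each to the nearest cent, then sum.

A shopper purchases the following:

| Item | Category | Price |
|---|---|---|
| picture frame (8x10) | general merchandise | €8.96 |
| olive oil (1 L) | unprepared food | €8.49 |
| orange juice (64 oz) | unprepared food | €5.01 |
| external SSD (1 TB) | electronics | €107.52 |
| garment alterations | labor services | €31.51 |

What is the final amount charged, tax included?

€166.83

Picture frame (8x10) €8.96: general merchandise → 6.25% → €0.56
Olive oil (1 L) €8.49: unprepared food → 3.5% → €0.30
Orange juice (64 oz) €5.01: unprepared food → 3.5% → €0.18
External SSD (1 TB) €107.52: electronics → 4% → €4.30
Garment alterations €31.51: labor services → 0% → €0.00
Subtotal = €161.49; tax = €5.34; total due = €166.83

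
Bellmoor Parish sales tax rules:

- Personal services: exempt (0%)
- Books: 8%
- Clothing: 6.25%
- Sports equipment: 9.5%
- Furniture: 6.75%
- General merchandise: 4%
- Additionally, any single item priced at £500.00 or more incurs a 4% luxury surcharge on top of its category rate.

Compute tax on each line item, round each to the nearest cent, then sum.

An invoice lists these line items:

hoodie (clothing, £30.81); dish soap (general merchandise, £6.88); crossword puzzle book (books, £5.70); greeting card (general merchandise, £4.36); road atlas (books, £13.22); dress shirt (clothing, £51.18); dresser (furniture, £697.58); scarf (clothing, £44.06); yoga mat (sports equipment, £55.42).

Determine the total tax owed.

Hoodie £30.81: clothing → 6.25% → £1.93
Dish soap £6.88: general merchandise → 4% → £0.28
Crossword puzzle book £5.70: books → 8% → £0.46
Greeting card £4.36: general merchandise → 4% → £0.17
Road atlas £13.22: books → 8% → £1.06
Dress shirt £51.18: clothing → 6.25% → £3.20
Dresser £697.58: furniture → 6.75% + 4% surcharge = 10.75% → £74.99
Scarf £44.06: clothing → 6.25% → £2.75
Yoga mat £55.42: sports equipment → 9.5% → £5.26
Total tax = £1.93 + £0.28 + £0.46 + £0.17 + £1.06 + £3.20 + £74.99 + £2.75 + £5.26 = £90.10

£90.10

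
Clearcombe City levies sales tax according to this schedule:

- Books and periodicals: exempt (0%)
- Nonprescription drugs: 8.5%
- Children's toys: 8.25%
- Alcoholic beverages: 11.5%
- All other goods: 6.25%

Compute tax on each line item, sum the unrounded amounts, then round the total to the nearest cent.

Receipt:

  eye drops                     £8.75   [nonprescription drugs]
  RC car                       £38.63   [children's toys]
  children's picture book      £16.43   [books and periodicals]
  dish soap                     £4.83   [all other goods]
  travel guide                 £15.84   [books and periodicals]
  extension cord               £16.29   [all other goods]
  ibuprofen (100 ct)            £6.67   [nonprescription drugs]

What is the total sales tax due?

Eye drops £8.75: nonprescription drugs → 8.5% → £0.74375
RC car £38.63: children's toys → 8.25% → £3.186975
Children's picture book £16.43: books and periodicals → 0% → £0.00
Dish soap £4.83: all other goods → 6.25% → £0.301875
Travel guide £15.84: books and periodicals → 0% → £0.00
Extension cord £16.29: all other goods → 6.25% → £1.018125
Ibuprofen (100 ct) £6.67: nonprescription drugs → 8.5% → £0.56695
Unrounded tax sum = £5.817675 → £5.82

£5.82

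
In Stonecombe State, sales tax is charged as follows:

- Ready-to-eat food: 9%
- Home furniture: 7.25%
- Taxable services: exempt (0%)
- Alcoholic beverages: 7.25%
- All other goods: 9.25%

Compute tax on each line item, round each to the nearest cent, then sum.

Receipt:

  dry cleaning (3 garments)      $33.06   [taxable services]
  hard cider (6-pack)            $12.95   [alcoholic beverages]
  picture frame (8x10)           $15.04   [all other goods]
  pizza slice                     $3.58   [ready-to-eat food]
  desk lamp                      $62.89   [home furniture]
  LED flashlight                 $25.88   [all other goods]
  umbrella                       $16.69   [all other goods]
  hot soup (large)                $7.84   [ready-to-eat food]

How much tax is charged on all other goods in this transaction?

Picture frame (8x10) $15.04: all other goods → 9.25% → $1.39
LED flashlight $25.88: all other goods → 9.25% → $2.39
Umbrella $16.69: all other goods → 9.25% → $1.54
Tax on all other goods = $1.39 + $2.39 + $1.54 = $5.32

$5.32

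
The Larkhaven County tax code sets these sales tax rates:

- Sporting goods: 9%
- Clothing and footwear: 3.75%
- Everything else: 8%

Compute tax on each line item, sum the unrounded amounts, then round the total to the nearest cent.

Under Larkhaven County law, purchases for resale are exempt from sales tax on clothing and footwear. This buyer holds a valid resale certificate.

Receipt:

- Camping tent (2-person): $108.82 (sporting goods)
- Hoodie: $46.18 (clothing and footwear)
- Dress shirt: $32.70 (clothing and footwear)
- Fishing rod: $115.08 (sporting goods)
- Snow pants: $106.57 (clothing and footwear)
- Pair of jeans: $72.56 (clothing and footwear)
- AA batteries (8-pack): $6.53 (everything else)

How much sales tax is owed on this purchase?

Camping tent (2-person) $108.82: sporting goods → 9% → $9.7938
Hoodie $46.18: clothing and footwear, buyer-exempt → 0% → $0.00
Dress shirt $32.70: clothing and footwear, buyer-exempt → 0% → $0.00
Fishing rod $115.08: sporting goods → 9% → $10.3572
Snow pants $106.57: clothing and footwear, buyer-exempt → 0% → $0.00
Pair of jeans $72.56: clothing and footwear, buyer-exempt → 0% → $0.00
AA batteries (8-pack) $6.53: everything else → 8% → $0.5224
Unrounded tax sum = $20.6734 → $20.67

$20.67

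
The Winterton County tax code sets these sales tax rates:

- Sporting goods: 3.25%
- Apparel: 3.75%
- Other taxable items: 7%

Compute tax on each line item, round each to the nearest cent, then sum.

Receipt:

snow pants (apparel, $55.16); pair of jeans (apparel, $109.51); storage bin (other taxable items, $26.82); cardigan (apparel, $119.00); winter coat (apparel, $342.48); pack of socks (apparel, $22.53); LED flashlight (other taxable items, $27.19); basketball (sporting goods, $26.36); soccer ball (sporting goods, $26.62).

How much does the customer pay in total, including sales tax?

Snow pants $55.16: apparel → 3.75% → $2.07
Pair of jeans $109.51: apparel → 3.75% → $4.11
Storage bin $26.82: other taxable items → 7% → $1.88
Cardigan $119.00: apparel → 3.75% → $4.46
Winter coat $342.48: apparel → 3.75% → $12.84
Pack of socks $22.53: apparel → 3.75% → $0.84
LED flashlight $27.19: other taxable items → 7% → $1.90
Basketball $26.36: sporting goods → 3.25% → $0.86
Soccer ball $26.62: sporting goods → 3.25% → $0.87
Subtotal = $755.67; tax = $29.83; total due = $785.50

$785.50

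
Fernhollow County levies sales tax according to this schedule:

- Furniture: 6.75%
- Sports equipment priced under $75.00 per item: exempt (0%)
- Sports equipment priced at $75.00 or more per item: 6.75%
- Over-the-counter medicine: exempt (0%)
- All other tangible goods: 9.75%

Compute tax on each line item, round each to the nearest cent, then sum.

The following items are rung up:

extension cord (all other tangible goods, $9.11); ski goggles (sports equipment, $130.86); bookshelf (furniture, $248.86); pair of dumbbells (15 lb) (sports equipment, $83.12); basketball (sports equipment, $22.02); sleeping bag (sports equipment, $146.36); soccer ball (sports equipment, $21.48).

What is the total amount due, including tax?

$703.82

Extension cord $9.11: all other tangible goods → 9.75% → $0.89
Ski goggles $130.86: sports equipment, $75.00 or more → 6.75% → $8.83
Bookshelf $248.86: furniture → 6.75% → $16.80
Pair of dumbbells (15 lb) $83.12: sports equipment, $75.00 or more → 6.75% → $5.61
Basketball $22.02: sports equipment, under $75.00 → 0% → $0.00
Sleeping bag $146.36: sports equipment, $75.00 or more → 6.75% → $9.88
Soccer ball $21.48: sports equipment, under $75.00 → 0% → $0.00
Subtotal = $661.81; tax = $42.01; total due = $703.82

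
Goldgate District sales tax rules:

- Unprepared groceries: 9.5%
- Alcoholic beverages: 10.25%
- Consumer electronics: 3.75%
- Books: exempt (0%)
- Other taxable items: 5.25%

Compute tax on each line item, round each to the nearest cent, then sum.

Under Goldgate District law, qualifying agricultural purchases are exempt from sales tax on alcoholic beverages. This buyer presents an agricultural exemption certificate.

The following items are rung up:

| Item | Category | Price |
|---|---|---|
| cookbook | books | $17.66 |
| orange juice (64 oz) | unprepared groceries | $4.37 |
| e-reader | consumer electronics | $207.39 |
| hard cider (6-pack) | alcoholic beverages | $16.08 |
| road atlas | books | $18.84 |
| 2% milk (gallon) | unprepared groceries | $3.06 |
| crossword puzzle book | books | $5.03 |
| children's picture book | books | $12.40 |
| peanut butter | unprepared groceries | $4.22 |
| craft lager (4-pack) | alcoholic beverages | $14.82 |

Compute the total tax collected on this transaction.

$8.89

Cookbook $17.66: books → 0% → $0.00
Orange juice (64 oz) $4.37: unprepared groceries → 9.5% → $0.42
E-reader $207.39: consumer electronics → 3.75% → $7.78
Hard cider (6-pack) $16.08: alcoholic beverages, buyer-exempt → 0% → $0.00
Road atlas $18.84: books → 0% → $0.00
2% milk (gallon) $3.06: unprepared groceries → 9.5% → $0.29
Crossword puzzle book $5.03: books → 0% → $0.00
Children's picture book $12.40: books → 0% → $0.00
Peanut butter $4.22: unprepared groceries → 9.5% → $0.40
Craft lager (4-pack) $14.82: alcoholic beverages, buyer-exempt → 0% → $0.00
Total tax = $0.42 + $7.78 + $0.29 + $0.40 = $8.89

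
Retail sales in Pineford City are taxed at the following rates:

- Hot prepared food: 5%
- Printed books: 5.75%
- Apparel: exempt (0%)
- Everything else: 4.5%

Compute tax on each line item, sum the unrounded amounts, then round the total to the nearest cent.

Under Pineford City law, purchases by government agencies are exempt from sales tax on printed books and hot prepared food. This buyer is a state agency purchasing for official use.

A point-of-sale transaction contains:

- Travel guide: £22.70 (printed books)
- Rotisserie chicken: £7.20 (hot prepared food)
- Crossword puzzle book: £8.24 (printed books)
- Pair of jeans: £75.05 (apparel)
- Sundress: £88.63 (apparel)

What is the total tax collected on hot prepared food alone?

£0.00

Rotisserie chicken £7.20: hot prepared food, buyer-exempt → 0% → £0.00
Tax on hot prepared food: unrounded sum = £0.00 → £0.00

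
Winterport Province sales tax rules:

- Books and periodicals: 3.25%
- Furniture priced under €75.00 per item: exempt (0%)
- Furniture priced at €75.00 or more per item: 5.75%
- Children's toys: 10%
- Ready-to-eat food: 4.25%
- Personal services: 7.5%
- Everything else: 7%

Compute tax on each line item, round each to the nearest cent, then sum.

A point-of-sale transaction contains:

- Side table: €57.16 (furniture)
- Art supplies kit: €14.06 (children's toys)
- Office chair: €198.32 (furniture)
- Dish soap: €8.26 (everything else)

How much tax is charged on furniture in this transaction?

Side table €57.16: furniture, under €75.00 → 0% → €0.00
Office chair €198.32: furniture, €75.00 or more → 5.75% → €11.40
Tax on furniture = €0.00 + €11.40 = €11.40

€11.40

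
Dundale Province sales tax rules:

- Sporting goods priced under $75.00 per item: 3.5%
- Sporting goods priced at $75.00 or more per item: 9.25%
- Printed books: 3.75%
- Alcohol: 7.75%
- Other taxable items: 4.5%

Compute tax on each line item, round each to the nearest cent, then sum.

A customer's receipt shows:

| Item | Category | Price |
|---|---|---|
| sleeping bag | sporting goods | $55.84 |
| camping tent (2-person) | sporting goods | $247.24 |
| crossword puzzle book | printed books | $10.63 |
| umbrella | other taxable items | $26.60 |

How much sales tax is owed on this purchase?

Sleeping bag $55.84: sporting goods, under $75.00 → 3.5% → $1.95
Camping tent (2-person) $247.24: sporting goods, $75.00 or more → 9.25% → $22.87
Crossword puzzle book $10.63: printed books → 3.75% → $0.40
Umbrella $26.60: other taxable items → 4.5% → $1.20
Total tax = $1.95 + $22.87 + $0.40 + $1.20 = $26.42

$26.42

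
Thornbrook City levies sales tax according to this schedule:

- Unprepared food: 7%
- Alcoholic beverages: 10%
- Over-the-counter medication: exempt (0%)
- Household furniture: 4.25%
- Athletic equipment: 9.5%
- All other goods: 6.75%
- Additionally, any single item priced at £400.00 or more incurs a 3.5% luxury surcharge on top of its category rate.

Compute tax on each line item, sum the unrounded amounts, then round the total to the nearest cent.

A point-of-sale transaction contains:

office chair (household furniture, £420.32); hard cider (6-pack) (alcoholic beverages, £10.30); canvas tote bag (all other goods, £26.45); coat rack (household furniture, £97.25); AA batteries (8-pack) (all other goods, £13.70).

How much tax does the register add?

Office chair £420.32: household furniture → 4.25% + 3.5% surcharge = 7.75% → £32.5748
Hard cider (6-pack) £10.30: alcoholic beverages → 10% → £1.03
Canvas tote bag £26.45: all other goods → 6.75% → £1.785375
Coat rack £97.25: household furniture → 4.25% → £4.133125
AA batteries (8-pack) £13.70: all other goods → 6.75% → £0.92475
Unrounded tax sum = £40.44805 → £40.45

£40.45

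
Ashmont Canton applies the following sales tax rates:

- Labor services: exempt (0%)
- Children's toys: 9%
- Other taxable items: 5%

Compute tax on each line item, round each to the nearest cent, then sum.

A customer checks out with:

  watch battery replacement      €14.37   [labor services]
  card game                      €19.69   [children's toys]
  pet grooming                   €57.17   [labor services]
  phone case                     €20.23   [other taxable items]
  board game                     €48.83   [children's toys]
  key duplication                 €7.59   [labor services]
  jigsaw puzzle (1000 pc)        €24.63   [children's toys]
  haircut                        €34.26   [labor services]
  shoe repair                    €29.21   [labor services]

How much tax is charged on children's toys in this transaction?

Card game €19.69: children's toys → 9% → €1.77
Board game €48.83: children's toys → 9% → €4.39
Jigsaw puzzle (1000 pc) €24.63: children's toys → 9% → €2.22
Tax on children's toys = €1.77 + €4.39 + €2.22 = €8.38

€8.38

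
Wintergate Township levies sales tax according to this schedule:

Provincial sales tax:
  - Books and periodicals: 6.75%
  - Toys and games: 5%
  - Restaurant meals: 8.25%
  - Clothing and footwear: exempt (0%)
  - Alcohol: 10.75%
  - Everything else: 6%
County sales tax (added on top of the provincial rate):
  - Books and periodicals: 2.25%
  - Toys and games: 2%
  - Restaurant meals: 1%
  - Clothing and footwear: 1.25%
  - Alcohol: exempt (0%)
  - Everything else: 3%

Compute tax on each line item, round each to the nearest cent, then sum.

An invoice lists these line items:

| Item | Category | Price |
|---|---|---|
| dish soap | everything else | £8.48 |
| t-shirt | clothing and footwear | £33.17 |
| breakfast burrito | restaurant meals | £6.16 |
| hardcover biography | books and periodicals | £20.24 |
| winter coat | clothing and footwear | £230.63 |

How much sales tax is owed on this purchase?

£6.44

Dish soap £8.48: everything else → 6% + 3% county = 9% → £0.76
T-shirt £33.17: clothing and footwear → 0% + 1.25% county = 1.25% → £0.41
Breakfast burrito £6.16: restaurant meals → 8.25% + 1% county = 9.25% → £0.57
Hardcover biography £20.24: books and periodicals → 6.75% + 2.25% county = 9% → £1.82
Winter coat £230.63: clothing and footwear → 0% + 1.25% county = 1.25% → £2.88
Total tax = £0.76 + £0.41 + £0.57 + £1.82 + £2.88 = £6.44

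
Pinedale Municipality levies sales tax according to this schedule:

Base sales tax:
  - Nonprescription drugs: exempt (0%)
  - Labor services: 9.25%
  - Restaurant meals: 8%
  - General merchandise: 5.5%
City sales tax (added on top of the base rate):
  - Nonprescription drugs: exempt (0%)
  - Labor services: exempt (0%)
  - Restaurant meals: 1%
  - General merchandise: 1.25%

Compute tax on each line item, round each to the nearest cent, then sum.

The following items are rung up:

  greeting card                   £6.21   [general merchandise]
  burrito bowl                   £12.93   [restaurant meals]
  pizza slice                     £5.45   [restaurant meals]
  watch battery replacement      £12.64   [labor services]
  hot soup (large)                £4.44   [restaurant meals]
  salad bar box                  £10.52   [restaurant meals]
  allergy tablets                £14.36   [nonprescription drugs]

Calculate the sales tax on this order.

£4.59

Greeting card £6.21: general merchandise → 5.5% + 1.25% city = 6.75% → £0.42
Burrito bowl £12.93: restaurant meals → 8% + 1% city = 9% → £1.16
Pizza slice £5.45: restaurant meals → 8% + 1% city = 9% → £0.49
Watch battery replacement £12.64: labor services → 9.25% + 0% city = 9.25% → £1.17
Hot soup (large) £4.44: restaurant meals → 8% + 1% city = 9% → £0.40
Salad bar box £10.52: restaurant meals → 8% + 1% city = 9% → £0.95
Allergy tablets £14.36: nonprescription drugs → 0% + 0% city = 0% → £0.00
Total tax = £0.42 + £1.16 + £0.49 + £1.17 + £0.40 + £0.95 = £4.59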